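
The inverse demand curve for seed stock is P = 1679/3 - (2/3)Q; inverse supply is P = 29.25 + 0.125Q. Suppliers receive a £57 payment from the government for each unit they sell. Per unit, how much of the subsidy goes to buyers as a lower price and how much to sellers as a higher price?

Buyers gain £48 per unit; sellers gain £9 per unit

Pre-subsidy: 1679/3 - (2/3)Q = 29.25 + 0.125Q gives Q* = 670 and P* = 113.
With the subsidy, sellers receive Ps = Pb + 57 for each unit, where Pb is the price buyers pay.
On the curves, Pb = 1679/3 - (2/3)Q and Ps = 29.25 + 0.125Q; the wedge Ps − Pb = 57 gives 29.25 + 0.125Q − (1679/3 - (2/3)Q) = 57, so Q' = 742.
Then Pb = 1679/3 − (2/3)·742 = 65 and Ps = 29.25 + 0.125·742 = 122.
Buyers' price falls by P* − Pb = 113 − 65 = 48; sellers' price rises by Ps − P* = 122 − 113 = 9.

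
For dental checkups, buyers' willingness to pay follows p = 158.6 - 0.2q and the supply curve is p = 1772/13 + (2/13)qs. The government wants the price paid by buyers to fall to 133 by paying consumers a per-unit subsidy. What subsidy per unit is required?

At a buyer price of 133, quantity demanded is 793 − 5·133 = 128.
Sellers supply 128 only when they receive ps = 1772/13 + (2/13)·128 = 156.
s = ps − pb = 156 − 133 = 23.

Required subsidy s = 23 per unit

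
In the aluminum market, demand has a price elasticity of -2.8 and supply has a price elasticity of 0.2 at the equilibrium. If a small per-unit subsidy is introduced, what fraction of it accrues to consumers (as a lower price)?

For a small subsidy around the equilibrium, the benefit split depends on the relative slopes, which at a point are proportional to the elasticities.
Buyer share = εs/(εs + |εd|) = 0.2/(0.2 + 2.8) = 1/15; seller share = |εd|/(εs + |εd|) = 14/15.

Consumer share = 1/15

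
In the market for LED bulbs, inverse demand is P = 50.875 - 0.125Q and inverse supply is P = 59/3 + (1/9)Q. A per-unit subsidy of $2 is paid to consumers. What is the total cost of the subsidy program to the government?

Pre-subsidy: 50.875 - 0.125Q = 59/3 + (1/9)Q gives Q* = 2247/17 and P* = 584/17.
With the rebate, buyers effectively pay Pb = Ps − 2, where Ps is the price sellers receive.
On the curves, Pb = 50.875 - 0.125Q and Ps = 59/3 + (1/9)Q; the wedge Ps − Pb = 2 gives 59/3 + (1/9)Q − (50.875 - 0.125Q) = 2, so Q' = 2391/17.
Then Pb = 50.875 − 0.125·(2391/17) = 566/17 and Ps = 59/3 + (1/9)·(2391/17) = 600/17.
Government outlay = subsidy × quantity = 2 × 2391/17 = 4782/17.

Government cost = 4782/17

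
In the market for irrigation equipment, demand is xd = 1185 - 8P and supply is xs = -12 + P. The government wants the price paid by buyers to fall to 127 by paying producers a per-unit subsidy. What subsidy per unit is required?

At a buyer price of 127, quantity demanded is 1185 − 8·127 = 169.
Sellers supply 169 only when they receive Ps with -12 + 1·Ps = 169, i.e. Ps = 181.
s = Ps − Pb = 181 − 127 = 54.

Required subsidy s = 54 per unit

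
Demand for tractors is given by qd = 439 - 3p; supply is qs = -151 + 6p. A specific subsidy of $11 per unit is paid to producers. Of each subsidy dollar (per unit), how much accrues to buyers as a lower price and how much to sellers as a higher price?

Pre-subsidy: 439 - 3p = -151 + 6p gives p* = 590/9, q* = 727/3.
With the subsidy, sellers receive ps = pb + 11 for each unit, where pb is the price buyers pay.
Supply in terms of pb becomes qs = -151 + 6(pb + 11) = -85 + 6pb. Setting this equal to demand: 439 - 3pb = -85 + 6pb, so pb = 524/9.
Sellers receive ps = 524/9 + 11 = 623/9; q' = 439 − 3·(524/9) = 793/3.
Buyers' price falls by p* − pb = 590/9 − 524/9 = 22/3; sellers' price rises by ps − p* = 623/9 − 590/9 = 11/3.

Buyers gain 22/3 per unit; sellers gain 11/3 per unit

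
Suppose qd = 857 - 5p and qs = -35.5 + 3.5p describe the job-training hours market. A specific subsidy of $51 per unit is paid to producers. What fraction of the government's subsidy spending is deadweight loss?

DWL / government spending = 105/874

Pre-subsidy: 857 - 5p = -35.5 + 3.5p gives p* = 105, q* = 332.
With the subsidy, sellers receive ps = pb + 51 for each unit, where pb is the price buyers pay.
Supply in terms of pb becomes qs = -35.5 + 3.5(pb + 51) = 143 + 3.5pb. Setting this equal to demand: 857 - 5pb = 143 + 3.5pb, so pb = 84.
Sellers receive ps = 84 + 51 = 135; q' = 857 − 5·84 = 437.
ΔCS = ½(332 + 437)(105 − 84) = 8074.5; ΔPS = ½(332 + 437)(135 − 105) = 11535.
Government spending = 51 × 437 = 22287.
DWL = ½ × 51 × (437 − 332) = 2677.5; fraction = 2677.5 / 22287 = 105/874.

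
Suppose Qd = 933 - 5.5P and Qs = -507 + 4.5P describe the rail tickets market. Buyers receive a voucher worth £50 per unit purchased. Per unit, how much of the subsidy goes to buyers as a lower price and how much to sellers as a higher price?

Buyers gain £22.5 per unit; sellers gain £27.5 per unit

Pre-subsidy: 933 - 5.5P = -507 + 4.5P gives P* = 144, Q* = 141.
With the rebate, buyers effectively pay Pb = Ps − 50, where Ps is the price sellers receive.
Demand in terms of Ps becomes Qd = 933 − 5.5(Ps − 50) = 1208 - 5.5Ps. Setting this equal to supply: 1208 - 5.5Ps = -507 + 4.5Ps, so Ps = 171.5.
Buyers pay Pb = 171.5 − 50 = 121.5; Q' = -507 + 4.5·171.5 = 264.75.
Buyers' price falls by P* − Pb = 144 − 121.5 = 22.5; sellers' price rises by Ps − P* = 171.5 − 144 = 27.5.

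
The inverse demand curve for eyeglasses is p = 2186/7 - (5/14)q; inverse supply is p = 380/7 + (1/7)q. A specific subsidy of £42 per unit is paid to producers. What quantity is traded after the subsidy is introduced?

Pre-subsidy: 2186/7 - (5/14)q = 380/7 + (1/7)q gives q* = 516 and p* = 128.
With the subsidy, sellers receive ps = pb + 42 for each unit, where pb is the price buyers pay.
On the curves, pb = 2186/7 - (5/14)q and ps = 380/7 + (1/7)q; the wedge ps − pb = 42 gives 380/7 + (1/7)q − (2186/7 - (5/14)q) = 42, so q' = 600.
Then pb = 2186/7 − (5/14)·600 = 98 and ps = 380/7 + (1/7)·600 = 140.

q' = 600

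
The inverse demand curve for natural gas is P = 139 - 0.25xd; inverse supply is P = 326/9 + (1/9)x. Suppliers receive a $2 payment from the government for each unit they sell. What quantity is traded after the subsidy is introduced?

x' = 3772/13

Pre-subsidy: 139 - 0.25x = 326/9 + (1/9)x gives x* = 3700/13 and P* = 882/13.
With the subsidy, sellers receive Ps = Pb + 2 for each unit, where Pb is the price buyers pay.
On the curves, Pb = 139 - 0.25x and Ps = 326/9 + (1/9)x; the wedge Ps − Pb = 2 gives 326/9 + (1/9)x − (139 - 0.25x) = 2, so x' = 3772/13.
Then Pb = 139 − 0.25·(3772/13) = 864/13 and Ps = 326/9 + (1/9)·(3772/13) = 890/13.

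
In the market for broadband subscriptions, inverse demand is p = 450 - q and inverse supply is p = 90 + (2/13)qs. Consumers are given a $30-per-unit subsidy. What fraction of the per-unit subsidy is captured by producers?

Pre-subsidy: 450 - q = 90 + (2/13)q gives q* = 312 and p* = 138.
With the rebate, buyers effectively pay pb = ps − 30, where ps is the price sellers receive.
On the curves, pb = 450 - q and ps = 90 + (2/13)q; the wedge ps − pb = 30 gives 90 + (2/13)q − (450 - q) = 30, so q' = 338.
Then pb = 450 − 1·338 = 112 and ps = 90 + (2/13)·338 = 142.
Buyers' price falls by p* − pb = 138 − 112 = 26; sellers' price rises by ps − p* = 142 − 138 = 4.
So producers capture 4/30 = 2/15 of each unit of subsidy.

Producer share = 2/15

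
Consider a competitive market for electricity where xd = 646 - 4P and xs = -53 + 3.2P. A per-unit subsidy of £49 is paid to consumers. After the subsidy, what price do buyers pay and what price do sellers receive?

Pre-subsidy: 646 - 4P = -53 + 3.2P gives P* = 1165/12, x* = 773/3.
With the rebate, buyers effectively pay Pb = Ps − 49, where Ps is the price sellers receive.
Demand in terms of Ps becomes xd = 646 − 4(Ps − 49) = 842 - 4Ps. Setting this equal to supply: 842 - 4Ps = -53 + 3.2Ps, so Ps = 4475/36.
Buyers pay Pb = 4475/36 − 49 = 2711/36; x' = -53 + 3.2·(4475/36) = 3103/9.

Buyers pay 2711/36; sellers receive 4475/36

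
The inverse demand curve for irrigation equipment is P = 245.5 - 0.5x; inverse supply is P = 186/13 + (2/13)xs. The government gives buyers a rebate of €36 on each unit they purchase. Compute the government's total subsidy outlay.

Government cost = 250092/17

Pre-subsidy: 245.5 - 0.5x = 186/13 + (2/13)x gives x* = 6011/17 and P* = 1168/17.
With the rebate, buyers effectively pay Pb = Ps − 36, where Ps is the price sellers receive.
On the curves, Pb = 245.5 - 0.5x and Ps = 186/13 + (2/13)x; the wedge Ps − Pb = 36 gives 186/13 + (2/13)x − (245.5 - 0.5x) = 36, so x' = 6947/17.
Then Pb = 245.5 − 0.5·(6947/17) = 700/17 and Ps = 186/13 + (2/13)·(6947/17) = 1312/17.
Government outlay = subsidy × quantity = 36 × 6947/17 = 250092/17.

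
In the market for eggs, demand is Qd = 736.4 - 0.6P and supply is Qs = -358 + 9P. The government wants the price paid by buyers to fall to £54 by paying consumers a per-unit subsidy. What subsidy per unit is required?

Required subsidy s = £64 per unit

At a buyer price of 54, quantity demanded is 736.4 − 0.6·54 = 704.
Sellers supply 704 only when they receive Ps with -358 + 9·Ps = 704, i.e. Ps = 118.
s = Ps − Pb = 118 − 54 = 64.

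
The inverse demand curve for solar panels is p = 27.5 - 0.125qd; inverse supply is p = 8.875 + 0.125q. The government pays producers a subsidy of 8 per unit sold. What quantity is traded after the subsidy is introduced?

q' = 106.5

Pre-subsidy: 27.5 - 0.125q = 8.875 + 0.125q gives q* = 74.5 and p* = 18.1875.
With the subsidy, sellers receive ps = pb + 8 for each unit, where pb is the price buyers pay.
On the curves, pb = 27.5 - 0.125q and ps = 8.875 + 0.125q; the wedge ps − pb = 8 gives 8.875 + 0.125q − (27.5 - 0.125q) = 8, so q' = 106.5.
Then pb = 27.5 − 0.125·106.5 = 14.1875 and ps = 8.875 + 0.125·106.5 = 22.1875.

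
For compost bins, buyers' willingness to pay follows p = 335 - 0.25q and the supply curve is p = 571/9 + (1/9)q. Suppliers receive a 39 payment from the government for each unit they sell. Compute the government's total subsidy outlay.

Pre-subsidy: 335 - 0.25q = 571/9 + (1/9)q gives q* = 752 and p* = 147.
With the subsidy, sellers receive ps = pb + 39 for each unit, where pb is the price buyers pay.
On the curves, pb = 335 - 0.25q and ps = 571/9 + (1/9)q; the wedge ps − pb = 39 gives 571/9 + (1/9)q − (335 - 0.25q) = 39, so q' = 860.
Then pb = 335 − 0.25·860 = 120 and ps = 571/9 + (1/9)·860 = 159.
Government outlay = subsidy × quantity = 39 × 860 = 33540.

Government cost = 33540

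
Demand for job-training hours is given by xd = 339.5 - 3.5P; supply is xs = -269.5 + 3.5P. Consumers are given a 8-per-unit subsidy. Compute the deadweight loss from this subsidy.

Deadweight loss = 56

Pre-subsidy: 339.5 - 3.5P = -269.5 + 3.5P gives P* = 87, x* = 35.
With the rebate, buyers effectively pay Pb = Ps − 8, where Ps is the price sellers receive.
Demand in terms of Ps becomes xd = 339.5 − 3.5(Ps − 8) = 367.5 - 3.5Ps. Setting this equal to supply: 367.5 - 3.5Ps = -269.5 + 3.5Ps, so Ps = 91.
Buyers pay Pb = 91 − 8 = 83; x' = -269.5 + 3.5·91 = 49.
The subsidy expands output by 49 − 35 = 14 past the efficient level; on those units the gap between marginal cost and willingness to pay runs from 0 up to 8.
DWL = ½ × 8 × 14 = 56.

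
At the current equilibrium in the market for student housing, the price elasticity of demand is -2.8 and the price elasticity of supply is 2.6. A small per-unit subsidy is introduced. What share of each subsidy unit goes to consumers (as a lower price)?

For a small subsidy around the equilibrium, the benefit split depends on the relative slopes, which at a point are proportional to the elasticities.
Buyer share = εs/(εs + |εd|) = 2.6/(2.6 + 2.8) = 13/27; seller share = |εd|/(εs + |εd|) = 14/27.

Consumer share = 13/27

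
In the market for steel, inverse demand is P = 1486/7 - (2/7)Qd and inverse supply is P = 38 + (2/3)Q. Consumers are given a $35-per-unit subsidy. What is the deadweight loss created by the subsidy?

Pre-subsidy: 1486/7 - (2/7)Q = 38 + (2/3)Q gives Q* = 183 and P* = 160.
With the rebate, buyers effectively pay Pb = Ps − 35, where Ps is the price sellers receive.
On the curves, Pb = 1486/7 - (2/7)Q and Ps = 38 + (2/3)Q; the wedge Ps − Pb = 35 gives 38 + (2/3)Q − (1486/7 - (2/7)Q) = 35, so Q' = 219.75.
Then Pb = 1486/7 − (2/7)·219.75 = 149.5 and Ps = 38 + (2/3)·219.75 = 184.5.
The subsidy expands output by 219.75 − 183 = 36.75 past the efficient level; on those units the gap between marginal cost and willingness to pay runs from 0 up to 35.
DWL = ½ × 35 × 36.75 = 643.125.

Deadweight loss = $643.125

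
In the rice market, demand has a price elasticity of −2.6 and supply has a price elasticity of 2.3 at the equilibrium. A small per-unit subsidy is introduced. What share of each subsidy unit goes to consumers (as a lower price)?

Consumer share = 23/49

For a small subsidy around the equilibrium, the benefit split depends on the relative slopes, which at a point are proportional to the elasticities.
Buyer share = εs/(εs + |εd|) = 2.3/(2.3 + 2.6) = 23/49; seller share = |εd|/(εs + |εd|) = 26/49.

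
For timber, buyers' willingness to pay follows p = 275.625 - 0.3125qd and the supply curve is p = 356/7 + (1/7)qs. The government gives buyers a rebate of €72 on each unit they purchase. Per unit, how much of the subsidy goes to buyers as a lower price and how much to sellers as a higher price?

Buyers gain 840/17 per unit; sellers gain 384/17 per unit

Pre-subsidy: 275.625 - 0.3125q = 356/7 + (1/7)q gives q* = 25174/51 and p* = 6190/51.
With the rebate, buyers effectively pay pb = ps − 72, where ps is the price sellers receive.
On the curves, pb = 275.625 - 0.3125q and ps = 356/7 + (1/7)q; the wedge ps − pb = 72 gives 356/7 + (1/7)q − (275.625 - 0.3125q) = 72, so q' = 33238/51.
Then pb = 275.625 − 0.3125·(33238/51) = 3670/51 and ps = 356/7 + (1/7)·(33238/51) = 7342/51.
Buyers' price falls by p* − pb = 6190/51 − 3670/51 = 840/17; sellers' price rises by ps − p* = 7342/51 − 6190/51 = 384/17.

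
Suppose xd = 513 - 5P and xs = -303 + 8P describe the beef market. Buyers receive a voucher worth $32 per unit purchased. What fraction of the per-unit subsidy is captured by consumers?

Pre-subsidy: 513 - 5P = -303 + 8P gives P* = 816/13, x* = 2589/13.
With the rebate, buyers effectively pay Pb = Ps − 32, where Ps is the price sellers receive.
Demand in terms of Ps becomes xd = 513 − 5(Ps − 32) = 673 - 5Ps. Setting this equal to supply: 673 - 5Ps = -303 + 8Ps, so Ps = 976/13.
Buyers pay Pb = 976/13 − 32 = 560/13; x' = -303 + 8·(976/13) = 3869/13.
Buyers' price falls by P* − Pb = 816/13 − 560/13 = 256/13; sellers' price rises by Ps − P* = 976/13 − 816/13 = 160/13.
So consumers capture (256/13)/32 = 8/13 of each unit of subsidy.

Consumer share = 8/13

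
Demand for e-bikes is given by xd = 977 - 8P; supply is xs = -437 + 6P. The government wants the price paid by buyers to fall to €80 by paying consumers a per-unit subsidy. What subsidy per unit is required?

At a buyer price of 80, quantity demanded is 977 − 8·80 = 337.
Sellers supply 337 only when they receive Ps with -437 + 6·Ps = 337, i.e. Ps = 129.
s = Ps − Pb = 129 − 80 = 49.

Required subsidy s = €49 per unit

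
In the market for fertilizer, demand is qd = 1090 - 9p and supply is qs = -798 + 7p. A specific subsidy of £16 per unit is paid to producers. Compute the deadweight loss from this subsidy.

Pre-subsidy: 1090 - 9p = -798 + 7p gives p* = 118, q* = 28.
With the subsidy, sellers receive ps = pb + 16 for each unit, where pb is the price buyers pay.
Supply in terms of pb becomes qs = -798 + 7(pb + 16) = -686 + 7pb. Setting this equal to demand: 1090 - 9pb = -686 + 7pb, so pb = 111.
Sellers receive ps = 111 + 16 = 127; q' = 1090 − 9·111 = 91.
The subsidy expands output by 91 − 28 = 63 past the efficient level; on those units the gap between marginal cost and willingness to pay runs from 0 up to 16.
DWL = ½ × 16 × 63 = 504.

Deadweight loss = £504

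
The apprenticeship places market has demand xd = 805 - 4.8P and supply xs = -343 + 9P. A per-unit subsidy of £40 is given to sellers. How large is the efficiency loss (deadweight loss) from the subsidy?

Pre-subsidy: 805 - 4.8P = -343 + 9P gives P* = 5740/69, x* = 9331/23.
With the subsidy, sellers receive Ps = Pb + 40 for each unit, where Pb is the price buyers pay.
Supply in terms of Pb becomes xs = -343 + 9(Pb + 40) = 17 + 9Pb. Setting this equal to demand: 805 - 4.8Pb = 17 + 9Pb, so Pb = 3940/69.
Sellers receive Ps = 3940/69 + 40 = 6700/69; x' = 805 − 4.8·(3940/69) = 12211/23.
The subsidy expands output by 12211/23 − 9331/23 = 2880/23 past the efficient level; on those units the gap between marginal cost and willingness to pay runs from 0 up to 40.
DWL = ½ × 40 × 2880/23 = 57600/23.

Deadweight loss = 57600/23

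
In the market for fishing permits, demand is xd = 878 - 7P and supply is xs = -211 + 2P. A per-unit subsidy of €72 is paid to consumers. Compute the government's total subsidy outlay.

Government cost = €10296

Pre-subsidy: 878 - 7P = -211 + 2P gives P* = 121, x* = 31.
With the rebate, buyers effectively pay Pb = Ps − 72, where Ps is the price sellers receive.
Demand in terms of Ps becomes xd = 878 − 7(Ps − 72) = 1382 - 7Ps. Setting this equal to supply: 1382 - 7Ps = -211 + 2Ps, so Ps = 177.
Buyers pay Pb = 177 − 72 = 105; x' = -211 + 2·177 = 143.
Government outlay = subsidy × quantity = 72 × 143 = 10296.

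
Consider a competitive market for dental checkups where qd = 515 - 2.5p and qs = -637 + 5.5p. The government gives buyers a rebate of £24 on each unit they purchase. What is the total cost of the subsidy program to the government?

Government cost = £4710

Pre-subsidy: 515 - 2.5p = -637 + 5.5p gives p* = 144, q* = 155.
With the rebate, buyers effectively pay pb = ps − 24, where ps is the price sellers receive.
Demand in terms of ps becomes qd = 515 − 2.5(ps − 24) = 575 - 2.5ps. Setting this equal to supply: 575 - 2.5ps = -637 + 5.5ps, so ps = 151.5.
Buyers pay pb = 151.5 − 24 = 127.5; q' = -637 + 5.5·151.5 = 196.25.
Government outlay = subsidy × quantity = 24 × 196.25 = 4710.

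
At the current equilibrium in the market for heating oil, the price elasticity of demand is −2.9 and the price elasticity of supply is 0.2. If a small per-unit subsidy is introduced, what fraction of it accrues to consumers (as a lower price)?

Consumer share = 2/31

For a small subsidy around the equilibrium, the benefit split depends on the relative slopes, which at a point are proportional to the elasticities.
Buyer share = εs/(εs + |εd|) = 0.2/(0.2 + 2.9) = 2/31; seller share = |εd|/(εs + |εd|) = 29/31.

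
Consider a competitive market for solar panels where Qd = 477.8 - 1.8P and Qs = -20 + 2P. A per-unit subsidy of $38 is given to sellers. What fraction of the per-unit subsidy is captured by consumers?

Consumer share = 10/19

Pre-subsidy: 477.8 - 1.8P = -20 + 2P gives P* = 131, Q* = 242.
With the subsidy, sellers receive Ps = Pb + 38 for each unit, where Pb is the price buyers pay.
Supply in terms of Pb becomes Qs = -20 + 2(Pb + 38) = 56 + 2Pb. Setting this equal to demand: 477.8 - 1.8Pb = 56 + 2Pb, so Pb = 111.
Sellers receive Ps = 111 + 38 = 149; Q' = 477.8 − 1.8·111 = 278.
Buyers' price falls by P* − Pb = 131 − 111 = 20; sellers' price rises by Ps − P* = 149 − 131 = 18.
So consumers capture 20/38 = 10/19 of each unit of subsidy.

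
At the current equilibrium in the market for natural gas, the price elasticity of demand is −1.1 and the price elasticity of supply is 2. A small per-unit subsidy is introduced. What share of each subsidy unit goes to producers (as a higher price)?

Producer share = 11/31

For a small subsidy around the equilibrium, the benefit split depends on the relative slopes, which at a point are proportional to the elasticities.
Buyer share = εs/(εs + |εd|) = 2/(2 + 1.1) = 20/31; seller share = |εd|/(εs + |εd|) = 11/31.
So producers capture 11/31 of the subsidy.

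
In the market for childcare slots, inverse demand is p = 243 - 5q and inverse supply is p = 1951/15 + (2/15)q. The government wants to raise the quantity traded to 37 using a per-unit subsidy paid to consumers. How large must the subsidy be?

Required subsidy s = 77 per unit

At q = 37, from the demand curve buyers pay pb = 243 − 5·37 = 58; from the supply curve sellers need ps = 1951/15 + (2/15)·37 = 135.
The subsidy must fill the gap: s = ps − pb = 135 − 58 = 77.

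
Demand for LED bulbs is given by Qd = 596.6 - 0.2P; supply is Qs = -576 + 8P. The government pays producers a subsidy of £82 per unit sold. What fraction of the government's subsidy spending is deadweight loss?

Pre-subsidy: 596.6 - 0.2P = -576 + 8P gives P* = 143, Q* = 568.
With the subsidy, sellers receive Ps = Pb + 82 for each unit, where Pb is the price buyers pay.
Supply in terms of Pb becomes Qs = -576 + 8(Pb + 82) = 80 + 8Pb. Setting this equal to demand: 596.6 - 0.2Pb = 80 + 8Pb, so Pb = 63.
Sellers receive Ps = 63 + 82 = 145; Q' = 596.6 − 0.2·63 = 584.
ΔCS = ½(568 + 584)(143 − 63) = 46080; ΔPS = ½(568 + 584)(145 − 143) = 1152.
Government spending = 82 × 584 = 47888.
DWL = ½ × 82 × (584 − 568) = 656; fraction = 656 / 47888 = 1/73.

DWL / government spending = 1/73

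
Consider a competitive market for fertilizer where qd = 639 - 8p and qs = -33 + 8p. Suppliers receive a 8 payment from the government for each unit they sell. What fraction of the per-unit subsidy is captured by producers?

Producer share = 0.5

Pre-subsidy: 639 - 8p = -33 + 8p gives p* = 42, q* = 303.
With the subsidy, sellers receive ps = pb + 8 for each unit, where pb is the price buyers pay.
Supply in terms of pb becomes qs = -33 + 8(pb + 8) = 31 + 8pb. Setting this equal to demand: 639 - 8pb = 31 + 8pb, so pb = 38.
Sellers receive ps = 38 + 8 = 46; q' = 639 − 8·38 = 335.
Buyers' price falls by p* − pb = 42 − 38 = 4; sellers' price rises by ps − p* = 46 − 42 = 4.
So producers capture 4/8 = 0.5 of each unit of subsidy.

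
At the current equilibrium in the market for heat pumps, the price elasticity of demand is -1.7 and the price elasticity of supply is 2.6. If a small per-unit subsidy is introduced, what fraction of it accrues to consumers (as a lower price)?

Consumer share = 26/43

For a small subsidy around the equilibrium, the benefit split depends on the relative slopes, which at a point are proportional to the elasticities.
Buyer share = εs/(εs + |εd|) = 2.6/(2.6 + 1.7) = 26/43; seller share = |εd|/(εs + |εd|) = 17/43.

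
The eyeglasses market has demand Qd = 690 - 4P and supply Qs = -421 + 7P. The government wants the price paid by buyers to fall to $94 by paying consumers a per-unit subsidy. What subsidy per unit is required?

Required subsidy s = $11 per unit

At a buyer price of 94, quantity demanded is 690 − 4·94 = 314.
Sellers supply 314 only when they receive Ps with -421 + 7·Ps = 314, i.e. Ps = 105.
s = Ps − Pb = 105 − 94 = 11.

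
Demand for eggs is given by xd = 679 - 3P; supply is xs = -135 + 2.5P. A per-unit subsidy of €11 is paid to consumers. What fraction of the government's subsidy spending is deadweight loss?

Pre-subsidy: 679 - 3P = -135 + 2.5P gives P* = 148, x* = 235.
With the rebate, buyers effectively pay Pb = Ps − 11, where Ps is the price sellers receive.
Demand in terms of Ps becomes xd = 679 − 3(Ps − 11) = 712 - 3Ps. Setting this equal to supply: 712 - 3Ps = -135 + 2.5Ps, so Ps = 154.
Buyers pay Pb = 154 − 11 = 143; x' = -135 + 2.5·154 = 250.
ΔCS = ½(235 + 250)(148 − 143) = 1212.5; ΔPS = ½(235 + 250)(154 − 148) = 1455.
Government spending = 11 × 250 = 2750.
DWL = ½ × 11 × (250 − 235) = 82.5; fraction = 82.5 / 2750 = 0.03.

DWL / government spending = 0.03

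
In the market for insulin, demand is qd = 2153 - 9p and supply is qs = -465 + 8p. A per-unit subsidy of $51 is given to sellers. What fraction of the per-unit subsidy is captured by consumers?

Pre-subsidy: 2153 - 9p = -465 + 8p gives p* = 154, q* = 767.
With the subsidy, sellers receive ps = pb + 51 for each unit, where pb is the price buyers pay.
Supply in terms of pb becomes qs = -465 + 8(pb + 51) = -57 + 8pb. Setting this equal to demand: 2153 - 9pb = -57 + 8pb, so pb = 130.
Sellers receive ps = 130 + 51 = 181; q' = 2153 − 9·130 = 983.
Buyers' price falls by p* − pb = 154 − 130 = 24; sellers' price rises by ps − p* = 181 − 154 = 27.
So consumers capture 24/51 = 8/17 of each unit of subsidy.

Consumer share = 8/17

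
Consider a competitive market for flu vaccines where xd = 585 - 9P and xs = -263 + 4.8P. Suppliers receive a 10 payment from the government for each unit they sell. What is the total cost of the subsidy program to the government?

Pre-subsidy: 585 - 9P = -263 + 4.8P gives P* = 4240/69, x* = 735/23.
With the subsidy, sellers receive Ps = Pb + 10 for each unit, where Pb is the price buyers pay.
Supply in terms of Pb becomes xs = -263 + 4.8(Pb + 10) = -215 + 4.8Pb. Setting this equal to demand: 585 - 9Pb = -215 + 4.8Pb, so Pb = 4000/69.
Sellers receive Ps = 4000/69 + 10 = 4690/69; x' = 585 − 9·(4000/69) = 1455/23.
Government outlay = subsidy × quantity = 10 × 1455/23 = 14550/23.

Government cost = 14550/23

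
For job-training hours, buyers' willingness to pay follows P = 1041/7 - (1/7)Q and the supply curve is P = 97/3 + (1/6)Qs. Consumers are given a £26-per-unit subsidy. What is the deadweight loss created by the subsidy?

Pre-subsidy: 1041/7 - (1/7)Q = 97/3 + (1/6)Q gives Q* = 376 and P* = 95.
With the rebate, buyers effectively pay Pb = Ps − 26, where Ps is the price sellers receive.
On the curves, Pb = 1041/7 - (1/7)Q and Ps = 97/3 + (1/6)Q; the wedge Ps − Pb = 26 gives 97/3 + (1/6)Q − (1041/7 - (1/7)Q) = 26, so Q' = 460.
Then Pb = 1041/7 − (1/7)·460 = 83 and Ps = 97/3 + (1/6)·460 = 109.
The subsidy expands output by 460 − 376 = 84 past the efficient level; on those units the gap between marginal cost and willingness to pay runs from 0 up to 26.
DWL = ½ × 26 × 84 = 1092.

Deadweight loss = £1092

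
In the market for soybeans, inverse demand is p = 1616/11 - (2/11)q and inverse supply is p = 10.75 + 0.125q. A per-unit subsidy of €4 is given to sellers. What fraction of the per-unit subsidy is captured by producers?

Producer share = 11/27

Pre-subsidy: 1616/11 - (2/11)q = 10.75 + 0.125q gives q* = 3994/9 and p* = 596/9.
With the subsidy, sellers receive ps = pb + 4 for each unit, where pb is the price buyers pay.
On the curves, pb = 1616/11 - (2/11)q and ps = 10.75 + 0.125q; the wedge ps − pb = 4 gives 10.75 + 0.125q − (1616/11 - (2/11)q) = 4, so q' = 12334/27.
Then pb = 1616/11 − (2/11)·(12334/27) = 1724/27 and ps = 10.75 + 0.125·(12334/27) = 1832/27.
Buyers' price falls by p* − pb = 596/9 − 1724/27 = 64/27; sellers' price rises by ps − p* = 1832/27 − 596/9 = 44/27.
So producers capture (44/27)/4 = 11/27 of each unit of subsidy.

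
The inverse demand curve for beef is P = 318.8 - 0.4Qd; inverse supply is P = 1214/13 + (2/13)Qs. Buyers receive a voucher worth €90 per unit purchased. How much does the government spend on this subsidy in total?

Pre-subsidy: 318.8 - 0.4Q = 1214/13 + (2/13)Q gives Q* = 407 and P* = 156.
With the rebate, buyers effectively pay Pb = Ps − 90, where Ps is the price sellers receive.
On the curves, Pb = 318.8 - 0.4Q and Ps = 1214/13 + (2/13)Q; the wedge Ps − Pb = 90 gives 1214/13 + (2/13)Q − (318.8 - 0.4Q) = 90, so Q' = 569.5.
Then Pb = 318.8 − 0.4·569.5 = 91 and Ps = 1214/13 + (2/13)·569.5 = 181.
Government outlay = subsidy × quantity = 90 × 569.5 = 51255.

Government cost = €51255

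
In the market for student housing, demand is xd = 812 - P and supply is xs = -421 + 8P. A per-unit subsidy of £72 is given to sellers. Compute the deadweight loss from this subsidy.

Pre-subsidy: 812 - P = -421 + 8P gives P* = 137, x* = 675.
With the subsidy, sellers receive Ps = Pb + 72 for each unit, where Pb is the price buyers pay.
Supply in terms of Pb becomes xs = -421 + 8(Pb + 72) = 155 + 8Pb. Setting this equal to demand: 812 - Pb = 155 + 8Pb, so Pb = 73.
Sellers receive Ps = 73 + 72 = 145; x' = 812 − 1·73 = 739.
The subsidy expands output by 739 − 675 = 64 past the efficient level; on those units the gap between marginal cost and willingness to pay runs from 0 up to 72.
DWL = ½ × 72 × 64 = 2304.

Deadweight loss = £2304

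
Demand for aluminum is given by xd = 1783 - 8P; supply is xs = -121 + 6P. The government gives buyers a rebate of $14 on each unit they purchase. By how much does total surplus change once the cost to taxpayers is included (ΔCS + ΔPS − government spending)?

Net change in total surplus = -$336

Pre-subsidy: 1783 - 8P = -121 + 6P gives P* = 136, x* = 695.
With the rebate, buyers effectively pay Pb = Ps − 14, where Ps is the price sellers receive.
Demand in terms of Ps becomes xd = 1783 − 8(Ps − 14) = 1895 - 8Ps. Setting this equal to supply: 1895 - 8Ps = -121 + 6Ps, so Ps = 144.
Buyers pay Pb = 144 − 14 = 130; x' = -121 + 6·144 = 743.
ΔCS = ½(695 + 743)(136 − 130) = 4314; ΔPS = ½(695 + 743)(144 − 136) = 5752.
Government spending = 14 × 743 = 10402.
Net change = 4314 + 5752 − 10402 = -336. The loss equals the DWL triangle ½·14·48.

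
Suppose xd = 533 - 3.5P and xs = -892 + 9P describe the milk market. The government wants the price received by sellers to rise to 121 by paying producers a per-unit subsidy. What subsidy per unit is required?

Required subsidy s = 25 per unit

At a seller price of 121, quantity supplied is -892 + 9·121 = 197.
Buyers absorb 197 only when they pay Pb with 533 − 3.5·Pb = 197, i.e. Pb = 96.
s = Ps − Pb = 121 − 96 = 25.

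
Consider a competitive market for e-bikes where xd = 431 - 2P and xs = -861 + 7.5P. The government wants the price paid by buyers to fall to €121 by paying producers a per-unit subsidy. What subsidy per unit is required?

Required subsidy s = €19 per unit

At a buyer price of 121, quantity demanded is 431 − 2·121 = 189.
Sellers supply 189 only when they receive Ps with -861 + 7.5·Ps = 189, i.e. Ps = 140.
s = Ps − Pb = 140 − 121 = 19.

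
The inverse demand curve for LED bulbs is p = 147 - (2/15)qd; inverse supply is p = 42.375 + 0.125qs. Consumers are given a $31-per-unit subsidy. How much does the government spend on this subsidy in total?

Pre-subsidy: 147 - (2/15)q = 42.375 + 0.125q gives q* = 405 and p* = 93.
With the rebate, buyers effectively pay pb = ps − 31, where ps is the price sellers receive.
On the curves, pb = 147 - (2/15)q and ps = 42.375 + 0.125q; the wedge ps − pb = 31 gives 42.375 + 0.125q − (147 - (2/15)q) = 31, so q' = 525.
Then pb = 147 − (2/15)·525 = 77 and ps = 42.375 + 0.125·525 = 108.
Government outlay = subsidy × quantity = 31 × 525 = 16275.

Government cost = $16275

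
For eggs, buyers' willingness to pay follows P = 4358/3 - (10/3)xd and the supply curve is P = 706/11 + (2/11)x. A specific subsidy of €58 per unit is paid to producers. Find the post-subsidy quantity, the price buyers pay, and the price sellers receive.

Pre-subsidy: 4358/3 - (10/3)x = 706/11 + (2/11)x gives x* = 395 and P* = 136.
With the subsidy, sellers receive Ps = Pb + 58 for each unit, where Pb is the price buyers pay.
On the curves, Pb = 4358/3 - (10/3)x and Ps = 706/11 + (2/11)x; the wedge Ps − Pb = 58 gives 706/11 + (2/11)x − (4358/3 - (10/3)x) = 58, so x' = 411.5.
Then Pb = 4358/3 − (10/3)·411.5 = 81 and Ps = 706/11 + (2/11)·411.5 = 139.

x' = 411.5; buyers pay €81; sellers receive €139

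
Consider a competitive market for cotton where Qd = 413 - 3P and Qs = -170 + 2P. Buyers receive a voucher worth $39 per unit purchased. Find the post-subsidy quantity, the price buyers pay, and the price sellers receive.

Pre-subsidy: 413 - 3P = -170 + 2P gives P* = 116.6, Q* = 63.2.
With the rebate, buyers effectively pay Pb = Ps − 39, where Ps is the price sellers receive.
Demand in terms of Ps becomes Qd = 413 − 3(Ps − 39) = 530 - 3Ps. Setting this equal to supply: 530 - 3Ps = -170 + 2Ps, so Ps = 140.
Buyers pay Pb = 140 − 39 = 101; Q' = -170 + 2·140 = 110.

Q' = 110; buyers pay $101; sellers receive $140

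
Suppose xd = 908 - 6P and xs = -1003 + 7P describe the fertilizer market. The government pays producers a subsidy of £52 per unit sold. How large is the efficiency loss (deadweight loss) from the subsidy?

Pre-subsidy: 908 - 6P = -1003 + 7P gives P* = 147, x* = 26.
With the subsidy, sellers receive Ps = Pb + 52 for each unit, where Pb is the price buyers pay.
Supply in terms of Pb becomes xs = -1003 + 7(Pb + 52) = -639 + 7Pb. Setting this equal to demand: 908 - 6Pb = -639 + 7Pb, so Pb = 119.
Sellers receive Ps = 119 + 52 = 171; x' = 908 − 6·119 = 194.
The subsidy expands output by 194 − 26 = 168 past the efficient level; on those units the gap between marginal cost and willingness to pay runs from 0 up to 52.
DWL = ½ × 52 × 168 = 4368.

Deadweight loss = £4368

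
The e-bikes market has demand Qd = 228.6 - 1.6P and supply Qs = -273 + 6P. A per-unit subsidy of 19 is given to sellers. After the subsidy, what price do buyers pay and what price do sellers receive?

Pre-subsidy: 228.6 - 1.6P = -273 + 6P gives P* = 66, Q* = 123.
With the subsidy, sellers receive Ps = Pb + 19 for each unit, where Pb is the price buyers pay.
Supply in terms of Pb becomes Qs = -273 + 6(Pb + 19) = -159 + 6Pb. Setting this equal to demand: 228.6 - 1.6Pb = -159 + 6Pb, so Pb = 51.
Sellers receive Ps = 51 + 19 = 70; Q' = 228.6 − 1.6·51 = 147.

Buyers pay 51; sellers receive 70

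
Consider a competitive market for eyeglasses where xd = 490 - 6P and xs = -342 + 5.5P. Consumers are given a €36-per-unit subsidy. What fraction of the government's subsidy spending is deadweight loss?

Pre-subsidy: 490 - 6P = -342 + 5.5P gives P* = 1664/23, x* = 1286/23.
With the rebate, buyers effectively pay Pb = Ps − 36, where Ps is the price sellers receive.
Demand in terms of Ps becomes xd = 490 − 6(Ps − 36) = 706 - 6Ps. Setting this equal to supply: 706 - 6Ps = -342 + 5.5Ps, so Ps = 2096/23.
Buyers pay Pb = 2096/23 − 36 = 1268/23; x' = -342 + 5.5·(2096/23) = 3662/23.
ΔCS = ½(1286/23 + 3662/23)(1664/23 − 1268/23) = 979704/529; ΔPS = ½(1286/23 + 3662/23)(2096/23 − 1664/23) = 1068768/529.
Government spending = 36 × 3662/23 = 131832/23.
DWL = ½ × 36 × (3662/23 − 1286/23) = 42768/23; fraction = (42768/23) / (131832/23) = 594/1831.

DWL / government spending = 594/1831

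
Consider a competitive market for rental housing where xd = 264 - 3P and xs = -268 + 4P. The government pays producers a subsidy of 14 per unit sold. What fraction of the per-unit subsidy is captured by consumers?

Pre-subsidy: 264 - 3P = -268 + 4P gives P* = 76, x* = 36.
With the subsidy, sellers receive Ps = Pb + 14 for each unit, where Pb is the price buyers pay.
Supply in terms of Pb becomes xs = -268 + 4(Pb + 14) = -212 + 4Pb. Setting this equal to demand: 264 - 3Pb = -212 + 4Pb, so Pb = 68.
Sellers receive Ps = 68 + 14 = 82; x' = 264 − 3·68 = 60.
Buyers' price falls by P* − Pb = 76 − 68 = 8; sellers' price rises by Ps − P* = 82 − 76 = 6.
So consumers capture 8/14 = 4/7 of each unit of subsidy.

Consumer share = 4/7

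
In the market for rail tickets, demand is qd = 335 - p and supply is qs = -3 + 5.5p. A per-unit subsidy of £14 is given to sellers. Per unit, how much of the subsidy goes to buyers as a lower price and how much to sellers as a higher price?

Pre-subsidy: 335 - p = -3 + 5.5p gives p* = 52, q* = 283.
With the subsidy, sellers receive ps = pb + 14 for each unit, where pb is the price buyers pay.
Supply in terms of pb becomes qs = -3 + 5.5(pb + 14) = 74 + 5.5pb. Setting this equal to demand: 335 - pb = 74 + 5.5pb, so pb = 522/13.
Sellers receive ps = 522/13 + 14 = 704/13; q' = 335 − 1·(522/13) = 3833/13.
Buyers' price falls by p* − pb = 52 − 522/13 = 154/13; sellers' price rises by ps − p* = 704/13 − 52 = 28/13.

Buyers gain 154/13 per unit; sellers gain 28/13 per unit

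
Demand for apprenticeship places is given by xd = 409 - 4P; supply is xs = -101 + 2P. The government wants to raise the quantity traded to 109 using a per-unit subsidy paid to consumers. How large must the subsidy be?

Required subsidy s = 30 per unit

At x = 109, invert demand for the buyer price: Pb = (409 − 109)/4 = 75; invert supply for the seller price: Ps = (109 − (-101))/2 = 105.
The subsidy must fill the gap: s = Ps − Pb = 105 − 75 = 30.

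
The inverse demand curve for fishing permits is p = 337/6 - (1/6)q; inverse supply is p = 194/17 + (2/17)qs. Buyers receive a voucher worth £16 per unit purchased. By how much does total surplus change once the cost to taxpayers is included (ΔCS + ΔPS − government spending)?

Net change in total surplus = -13056/29

Pre-subsidy: 337/6 - (1/6)q = 194/17 + (2/17)q gives q* = 4565/29 and p* = 868/29.
With the rebate, buyers effectively pay pb = ps − 16, where ps is the price sellers receive.
On the curves, pb = 337/6 - (1/6)q and ps = 194/17 + (2/17)q; the wedge ps − pb = 16 gives 194/17 + (2/17)q − (337/6 - (1/6)q) = 16, so q' = 6197/29.
Then pb = 337/6 − (1/6)·(6197/29) = 596/29 and ps = 194/17 + (2/17)·(6197/29) = 1060/29.
ΔCS = ½(4565/29 + 6197/29)(868/29 − 596/29) = 1463632/841; ΔPS = ½(4565/29 + 6197/29)(1060/29 − 868/29) = 1033152/841.
Government spending = 16 × 6197/29 = 99152/29.
Net change = 1463632/841 + 1033152/841 − 99152/29 = -13056/29. The loss equals the DWL triangle ½·16·1632/29.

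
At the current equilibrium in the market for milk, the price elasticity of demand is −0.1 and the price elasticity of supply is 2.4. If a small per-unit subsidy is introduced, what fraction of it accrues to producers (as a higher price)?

For a small subsidy around the equilibrium, the benefit split depends on the relative slopes, which at a point are proportional to the elasticities.
Buyer share = εs/(εs + |εd|) = 2.4/(2.4 + 0.1) = 0.96; seller share = |εd|/(εs + |εd|) = 0.04.
So producers capture 0.04 of the subsidy.

Producer share = 0.04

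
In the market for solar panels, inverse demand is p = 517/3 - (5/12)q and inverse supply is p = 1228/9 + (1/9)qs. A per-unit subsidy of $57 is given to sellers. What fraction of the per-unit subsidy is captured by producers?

Producer share = 4/19

Pre-subsidy: 517/3 - (5/12)q = 1228/9 + (1/9)q gives q* = 68 and p* = 144.
With the subsidy, sellers receive ps = pb + 57 for each unit, where pb is the price buyers pay.
On the curves, pb = 517/3 - (5/12)q and ps = 1228/9 + (1/9)q; the wedge ps − pb = 57 gives 1228/9 + (1/9)q − (517/3 - (5/12)q) = 57, so q' = 176.
Then pb = 517/3 − (5/12)·176 = 99 and ps = 1228/9 + (1/9)·176 = 156.
Buyers' price falls by p* − pb = 144 − 99 = 45; sellers' price rises by ps − p* = 156 − 144 = 12.
So producers capture 12/57 = 4/19 of each unit of subsidy.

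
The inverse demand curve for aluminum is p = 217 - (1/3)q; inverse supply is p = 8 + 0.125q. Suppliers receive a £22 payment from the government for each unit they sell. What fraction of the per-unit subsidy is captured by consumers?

Consumer share = 8/11

Pre-subsidy: 217 - (1/3)q = 8 + 0.125q gives q* = 456 and p* = 65.
With the subsidy, sellers receive ps = pb + 22 for each unit, where pb is the price buyers pay.
On the curves, pb = 217 - (1/3)q and ps = 8 + 0.125q; the wedge ps − pb = 22 gives 8 + 0.125q − (217 - (1/3)q) = 22, so q' = 504.
Then pb = 217 − (1/3)·504 = 49 and ps = 8 + 0.125·504 = 71.
Buyers' price falls by p* − pb = 65 − 49 = 16; sellers' price rises by ps − p* = 71 − 65 = 6.
So consumers capture 16/22 = 8/11 of each unit of subsidy.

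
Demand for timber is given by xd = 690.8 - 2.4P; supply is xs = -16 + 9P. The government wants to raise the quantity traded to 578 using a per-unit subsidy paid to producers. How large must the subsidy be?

Required subsidy s = 19 per unit

At x = 578, invert demand for the buyer price: Pb = (690.8 − 578)/2.4 = 47; invert supply for the seller price: Ps = (578 − (-16))/9 = 66.
The subsidy must fill the gap: s = Ps − Pb = 66 − 47 = 19.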